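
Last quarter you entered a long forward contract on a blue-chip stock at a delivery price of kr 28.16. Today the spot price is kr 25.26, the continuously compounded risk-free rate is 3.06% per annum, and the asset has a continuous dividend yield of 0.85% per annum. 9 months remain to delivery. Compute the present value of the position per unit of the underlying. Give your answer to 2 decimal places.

-kr 2.42

Current fair forward for the remaining 9 months: F = S·e^((r − q)·T), (r − q) = 0.0306 − 0.0085 = 0.0221
F = 25.26 · e^(0.0221 × 9/12) = 25.26 × 1.016713 = 25.6822
Value of long forward = (F − K)·e^(−rT) = (25.6822 − 28.16) · e^(−0.0306·9/12)
= -2.4778 × 0.977311 = -2.42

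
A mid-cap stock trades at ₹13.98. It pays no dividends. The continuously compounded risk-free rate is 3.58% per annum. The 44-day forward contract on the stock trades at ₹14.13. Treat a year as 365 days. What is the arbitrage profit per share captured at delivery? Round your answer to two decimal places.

₹0.09 per share

Fair forward: F* = S·e^(carry·T), with carry = r = 0.0358
F* = 13.98 · e^(0.0358 × 44/365) = 13.98 · e^0.004316 = 13.98 × 1.004325 = ₹14.0405
Market ₹14.13 > fair ₹14.0405: forward overpriced → cash-and-carry (buy spot, short the forward).
At maturity, profit = |F_mkt − F*| = |14.13 − 14.0405| = ₹0.09 per share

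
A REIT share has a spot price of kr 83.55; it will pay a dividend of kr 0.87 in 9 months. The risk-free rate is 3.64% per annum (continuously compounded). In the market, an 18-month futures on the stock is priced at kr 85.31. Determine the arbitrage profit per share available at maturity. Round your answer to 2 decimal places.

kr 2.03 per share

PV(dividends) I = 0.87·e^(−0.0364·9/12) = 0.8466
Fair futures F* = (S − I)·e^(rT) = (83.55 − 0.8466)·e^0.054600 = 82.7034 × 1.056118 = 87.3445
Market kr 85.31 < fair 87.3445: forward underpriced → reverse cash-and-carry (short the stock, invest proceeds at r, pay the dividends, go long the forward).
Profit at T = |F_mkt − F*| = |85.31 − 87.3445| = kr 2.03 per share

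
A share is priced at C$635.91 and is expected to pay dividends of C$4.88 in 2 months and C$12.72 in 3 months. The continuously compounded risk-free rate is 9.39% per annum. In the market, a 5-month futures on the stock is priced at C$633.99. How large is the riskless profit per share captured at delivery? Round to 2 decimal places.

PV(dividends) I = 4.88·e^(−0.0939·2/12) + 12.72·e^(−0.0939·3/12) = 17.2291
Fair futures F* = (S − I)·e^(rT) = (635.91 − 17.2291)·e^0.039125 = 618.6809 × 1.039900 = 643.3663
Market C$633.99 < fair 643.3663: forward underpriced → reverse cash-and-carry (short the stock, invest proceeds at r, pay the dividends, go long the forward).
Profit at T = |F_mkt − F*| = |633.99 − 643.3663| = C$9.38 per share

C$9.38 per share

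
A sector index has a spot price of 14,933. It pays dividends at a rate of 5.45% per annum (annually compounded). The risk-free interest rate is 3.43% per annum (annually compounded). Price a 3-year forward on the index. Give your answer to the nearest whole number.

F = S · (1+r)^T / (1+q)^T
= 14933 × 1.106470 / 1.172573 = 14933 × 0.943626
F = 14,091

14,091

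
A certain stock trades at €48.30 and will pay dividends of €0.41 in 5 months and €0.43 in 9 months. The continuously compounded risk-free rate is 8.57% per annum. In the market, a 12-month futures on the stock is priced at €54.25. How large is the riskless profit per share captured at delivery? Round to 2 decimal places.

PV(dividends) I = 0.41·e^(−0.0857·5/12) + 0.43·e^(−0.0857·9/12) = 0.7988
Fair futures F* = (S − I)·e^(rT) = (48.30 − 0.7988)·e^0.085700 = 47.5012 × 1.089479 = 51.7516
Market €54.25 > fair 51.7516: forward overpriced → cash-and-carry (borrow at r, buy the stock and collect the dividends, short the forward).
Profit at T = |F_mkt − F*| = |54.25 − 51.7516| = €2.50 per share

€2.50 per share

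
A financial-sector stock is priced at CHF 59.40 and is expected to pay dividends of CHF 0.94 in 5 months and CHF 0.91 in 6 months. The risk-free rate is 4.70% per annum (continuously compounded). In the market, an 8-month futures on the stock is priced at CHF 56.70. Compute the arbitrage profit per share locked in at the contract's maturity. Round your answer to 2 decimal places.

PV(dividends) I = 0.94·e^(−0.0470·5/12) + 0.91·e^(−0.0470·6/12) = 1.8106
Fair futures F* = (S − I)·e^(rT) = (59.40 − 1.8106)·e^0.031333 = 57.5894 × 1.031829 = 59.4224
Market CHF 56.70 < fair 59.4224: forward underpriced → reverse cash-and-carry (short the stock, invest proceeds at r, pay the dividends, go long the forward).
Profit at T = |F_mkt − F*| = |56.70 − 59.4224| = CHF 2.72 per share

CHF 2.72 per share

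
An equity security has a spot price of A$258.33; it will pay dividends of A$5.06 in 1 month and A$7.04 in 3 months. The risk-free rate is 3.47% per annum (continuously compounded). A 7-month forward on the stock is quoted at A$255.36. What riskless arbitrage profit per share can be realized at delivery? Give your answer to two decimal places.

A$4.02 per share

PV(dividends) I = 5.06·e^(−0.0347·1/12) + 7.04·e^(−0.0347·3/12) = 12.0246
Fair forward F* = (S − I)·e^(rT) = (258.33 − 12.0246)·e^0.020242 = 246.3054 × 1.020448 = 251.3419
Market A$255.36 > fair 251.3419: forward overpriced → cash-and-carry (borrow at r, buy the stock and collect the dividends, short the forward).
Profit at T = |F_mkt − F*| = |255.36 − 251.3419| = A$4.02 per share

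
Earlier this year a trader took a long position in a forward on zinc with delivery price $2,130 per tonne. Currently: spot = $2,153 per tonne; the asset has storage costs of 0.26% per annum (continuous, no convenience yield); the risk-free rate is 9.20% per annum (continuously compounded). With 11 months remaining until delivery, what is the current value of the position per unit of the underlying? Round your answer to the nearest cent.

Current fair forward for the remaining 11 months: F = S·e^((r + u)·T), (r + u) = 0.0920 + 0.0026 = 0.0946
F = 2153 · e^(0.0946 × 11/12) = 2153 × 1.09058764 = 2348.0352
Value of long forward = (F − K)·e^(−rT) = (2348.0352 − 2130) · e^(−0.0920·11/12)
= 218.0352 × 0.91912483 = 200.40

$200.40 per tonne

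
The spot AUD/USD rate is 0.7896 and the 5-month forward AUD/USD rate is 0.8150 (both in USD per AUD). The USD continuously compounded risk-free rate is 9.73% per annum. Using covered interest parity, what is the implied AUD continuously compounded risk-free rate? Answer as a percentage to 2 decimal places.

2.13%

F = S·e^((r_USD − r_AUD)T) ⇒ r_AUD = r_USD − ln(F/S)/T
ln(0.8150/0.7896) = 0.031662; /(5/12) = 0.075989
r_AUD = 0.0973 − 0.075989 = 0.021311
r_AUD = 2.13%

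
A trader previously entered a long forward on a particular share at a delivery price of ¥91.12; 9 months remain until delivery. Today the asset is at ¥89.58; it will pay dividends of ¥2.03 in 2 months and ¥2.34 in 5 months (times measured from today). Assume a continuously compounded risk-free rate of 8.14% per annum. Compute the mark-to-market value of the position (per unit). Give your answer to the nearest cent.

-¥0.41

PV(remaining dividends) I = 2.03·e^(−0.0814·2/12) + 2.34·e^(−0.0814·5/12) = 4.2646
Current forward F = (S − I)·e^(rT) = (89.58 − 4.2646)·e^(0.0814·9/12) = 85.3154 × 1.062952 = 90.6862
Value (long) = (F − K)·e^(−rT) = (90.6862 − 91.12) × 0.940776 = -0.4081
Value = -¥0.41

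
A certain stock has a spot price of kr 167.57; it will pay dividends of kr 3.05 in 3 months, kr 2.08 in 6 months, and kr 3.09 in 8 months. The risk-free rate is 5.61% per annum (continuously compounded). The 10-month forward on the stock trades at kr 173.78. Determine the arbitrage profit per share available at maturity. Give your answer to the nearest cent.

PV(dividends) I = 3.05·e^(−0.0561·3/12) + 2.08·e^(−0.0561·6/12) + 3.09·e^(−0.0561·8/12) = 8.0066
Fair forward F* = (S − I)·e^(rT) = (167.57 − 8.0066)·e^0.046750 = 159.5634 × 1.047860 = 167.2001
Market kr 173.78 > fair 167.2001: forward overpriced → cash-and-carry (borrow at r, buy the stock and collect the dividends, short the forward).
Profit at T = |F_mkt − F*| = |173.78 − 167.2001| = kr 6.58 per share

kr 6.58 per share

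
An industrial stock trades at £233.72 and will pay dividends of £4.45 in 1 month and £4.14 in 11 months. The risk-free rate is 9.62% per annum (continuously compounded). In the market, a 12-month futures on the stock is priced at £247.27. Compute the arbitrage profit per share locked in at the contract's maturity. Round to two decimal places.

PV(dividends) I = 4.45·e^(−0.0962·1/12) + 4.14·e^(−0.0962·11/12) = 8.2050
Fair futures F* = (S − I)·e^(rT) = (233.72 − 8.2050)·e^0.096200 = 225.5150 × 1.100979 = 248.2873
Market £247.27 < fair 248.2873: forward underpriced → reverse cash-and-carry (short the stock, invest proceeds at r, pay the dividends, go long the forward).
Profit at T = |F_mkt − F*| = |247.27 − 248.2873| = £1.02 per share

£1.02 per share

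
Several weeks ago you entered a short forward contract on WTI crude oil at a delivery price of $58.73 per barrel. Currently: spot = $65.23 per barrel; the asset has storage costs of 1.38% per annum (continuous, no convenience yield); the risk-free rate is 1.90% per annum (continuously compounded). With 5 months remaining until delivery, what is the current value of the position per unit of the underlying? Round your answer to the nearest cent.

-$7.34 per barrel

Current fair forward for the remaining 5 months: F = S·e^((r + u)·T), (r + u) = 0.0190 + 0.0138 = 0.0328
F = 65.23 · e^(0.0328 × 5/12) = 65.23 × 1.013760 = 66.1276
Value of long forward = (F − K)·e^(−rT) = (66.1276 − 58.73) · e^(−0.0190·5/12)
= 7.3976 × 0.992115 = 7.34
Short position value = −(long value) = -$7.34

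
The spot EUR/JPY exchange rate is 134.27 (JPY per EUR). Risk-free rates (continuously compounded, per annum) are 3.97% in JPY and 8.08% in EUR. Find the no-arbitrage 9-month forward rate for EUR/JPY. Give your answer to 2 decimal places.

130.19

F = S·e^((r_JPY − r_EUR)T) = 134.27 · e^((0.0397 − 0.0808) × 9/12)
= 134.27 · e^-0.030825 = 134.27 × 0.969645
F = 130.19 JPY per EUR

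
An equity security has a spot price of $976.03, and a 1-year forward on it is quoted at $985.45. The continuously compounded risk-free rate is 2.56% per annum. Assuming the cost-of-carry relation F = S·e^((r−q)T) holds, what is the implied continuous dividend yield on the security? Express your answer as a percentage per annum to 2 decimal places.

1.60%

From F = S·e^((r−q)T): (r − q) = ln(F/S)/T
ln(985.45/976.03) = ln(1.009651) = 0.009605
(r − q) = 0.009605 / (1) = 0.009605
q = r − ln(F/S)/T = 0.0256 − 0.009605 = 0.015995
q = 1.60%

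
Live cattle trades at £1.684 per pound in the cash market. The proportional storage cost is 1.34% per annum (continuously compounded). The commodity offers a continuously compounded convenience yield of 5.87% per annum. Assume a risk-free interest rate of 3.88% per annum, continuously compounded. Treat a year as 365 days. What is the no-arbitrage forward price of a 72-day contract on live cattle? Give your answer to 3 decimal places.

Net carry = r + u − y = 0.0388 + 0.0134 − 0.0587 = -0.0065
F = S·e^((r+u−y)T) = 1.684 · e^(-0.0065 × 72/365) = 1.684 · e^-0.001282
= 1.684 × 0.998719 = £1.682 per pound

£1.682 per pound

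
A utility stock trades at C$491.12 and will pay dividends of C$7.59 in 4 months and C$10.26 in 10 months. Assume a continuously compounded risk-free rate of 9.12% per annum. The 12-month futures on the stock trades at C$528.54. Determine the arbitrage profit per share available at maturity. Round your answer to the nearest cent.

C$9.01 per share

PV(dividends) I = 7.59·e^(−0.0912·4/12) + 10.26·e^(−0.0912·10/12) = 16.8719
Fair futures F* = (S − I)·e^(rT) = (491.12 − 16.8719)·e^0.091200 = 474.2481 × 1.095488 = 519.5331
Market C$528.54 > fair 519.5331: forward overpriced → cash-and-carry (borrow at r, buy the stock and collect the dividends, short the forward).
Profit at T = |F_mkt − F*| = |528.54 − 519.5331| = C$9.01 per share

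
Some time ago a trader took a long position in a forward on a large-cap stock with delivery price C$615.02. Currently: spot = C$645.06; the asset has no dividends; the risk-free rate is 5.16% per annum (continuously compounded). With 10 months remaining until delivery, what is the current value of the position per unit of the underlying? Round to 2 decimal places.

C$55.93

Current fair forward for the remaining 10 months: F = S·e^(r·T), r = 0.0516
F = 645.06 · e^(0.0516 × 10/12) = 645.06 × 1.043938 = 673.4026
Value of long forward = (F − K)·e^(−rT) = (673.4026 − 615.02) · e^(−0.0516·10/12)
= 58.3826 × 0.957911 = 55.93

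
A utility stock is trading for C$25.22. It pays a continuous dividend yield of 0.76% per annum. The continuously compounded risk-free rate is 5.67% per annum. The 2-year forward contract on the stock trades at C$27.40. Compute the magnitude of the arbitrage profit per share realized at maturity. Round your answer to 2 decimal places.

C$0.42 per share

Fair forward: F* = S·e^(carry·T), with carry = (r − q) = 0.0567 − 0.0076 = 0.0491
F* = 25.22 · e^(0.0491 × 2) = 25.22 · e^0.098200 = 25.22 × 1.103183 = C$27.8223
Market C$27.40 < fair C$27.8223: forward underpriced → reverse cash-and-carry (short spot, go long the forward).
At maturity, profit = |F_mkt − F*| = |27.40 − 27.8223| = C$0.42 per share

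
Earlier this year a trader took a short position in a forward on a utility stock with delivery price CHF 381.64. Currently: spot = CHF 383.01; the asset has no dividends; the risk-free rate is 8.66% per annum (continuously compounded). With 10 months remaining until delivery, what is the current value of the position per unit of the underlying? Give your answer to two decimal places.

-CHF 27.94

Current fair forward for the remaining 10 months: F = S·e^(r·T), r = 0.0866
F = 383.01 · e^(0.0866 × 10/12) = 383.01 × 1.074834 = 411.6722
Value of long forward = (F − K)·e^(−rT) = (411.6722 − 381.64) · e^(−0.0866·10/12)
= 30.0322 × 0.930376 = 27.94
Short position value = −(long value) = -CHF 27.94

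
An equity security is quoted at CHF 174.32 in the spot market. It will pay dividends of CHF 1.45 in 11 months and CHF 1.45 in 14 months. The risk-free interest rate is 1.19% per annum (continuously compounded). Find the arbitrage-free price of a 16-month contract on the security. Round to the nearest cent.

PV(dividends) I = 1.45·e^(−0.0119·11/12) + 1.45·e^(−0.0119·14/12)
I = 1.4343 + 1.4300 = 2.8643
F = (S − I)·e^(rT) = (174.32 − 2.8643) · e^(0.0119·16/12)
= 171.4557 · e^0.015867 = 171.4557 × 1.015994 = CHF 174.20

CHF 174.20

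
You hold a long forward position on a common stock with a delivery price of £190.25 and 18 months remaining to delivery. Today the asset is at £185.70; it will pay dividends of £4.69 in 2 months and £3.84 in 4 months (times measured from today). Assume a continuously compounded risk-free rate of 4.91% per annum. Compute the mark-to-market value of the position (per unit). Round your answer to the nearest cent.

£0.53

PV(remaining dividends) I = 4.69·e^(−0.0491·2/12) + 3.84·e^(−0.0491·4/12) = 8.4294
Current forward F = (S − I)·e^(rT) = (185.70 − 8.4294)·e^(0.0491·18/12) = 177.2706 × 1.076430 = 190.8194
Value (long) = (F − K)·e^(−rT) = (190.8194 − 190.25) × 0.928997 = 0.5290
Value = £0.53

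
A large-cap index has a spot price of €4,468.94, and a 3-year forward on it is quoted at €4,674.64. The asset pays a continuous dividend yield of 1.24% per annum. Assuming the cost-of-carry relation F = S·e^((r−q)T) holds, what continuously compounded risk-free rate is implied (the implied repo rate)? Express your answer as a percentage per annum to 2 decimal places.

From F = S·e^((r−q)T): (r − q) = ln(F/S)/T
ln(4674.64/4468.94) = ln(1.046029) = 0.045001
(r − q) = 0.045001 / (3) = 0.015000
r = ln(F/S)/T + q = 0.015000 + 0.0124 = 0.027400
r = 2.74%

2.74%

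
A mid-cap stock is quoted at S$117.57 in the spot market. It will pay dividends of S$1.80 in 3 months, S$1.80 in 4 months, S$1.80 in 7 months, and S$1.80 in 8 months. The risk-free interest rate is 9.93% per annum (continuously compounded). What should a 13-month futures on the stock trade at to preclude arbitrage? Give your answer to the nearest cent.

PV(dividends) I = 1.80·e^(−0.0993·3/12) + 1.80·e^(−0.0993·4/12) + 1.80·e^(−0.0993·7/12) + 1.80·e^(−0.0993·8/12)
I = 1.7559 + 1.7414 + 1.6987 + 1.6847 = 6.8807
F = (S − I)·e^(rT) = (117.57 − 6.8807) · e^(0.0993·13/12)
= 110.6893 · e^0.107575 = 110.6893 × 1.113574 = S$123.26

S$123.26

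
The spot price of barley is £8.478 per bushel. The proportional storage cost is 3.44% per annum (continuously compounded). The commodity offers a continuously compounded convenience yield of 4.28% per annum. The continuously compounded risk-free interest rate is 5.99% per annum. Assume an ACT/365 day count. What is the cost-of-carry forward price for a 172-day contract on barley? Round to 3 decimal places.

£8.686 per bushel

Net carry = r + u − y = 0.0599 + 0.0344 − 0.0428 = 0.0515
F = S·e^((r+u−y)T) = 8.478 · e^(0.0515 × 172/365) = 8.478 · e^0.024268
= 8.478 × 1.024565 = £8.686 per bushel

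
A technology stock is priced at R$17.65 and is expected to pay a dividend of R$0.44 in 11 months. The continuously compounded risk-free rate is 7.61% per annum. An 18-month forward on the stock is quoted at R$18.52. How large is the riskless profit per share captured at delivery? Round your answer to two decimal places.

R$0.80 per share

PV(dividends) I = 0.44·e^(−0.0761·11/12) = 0.4104
Fair forward F* = (S − I)·e^(rT) = (17.65 − 0.4104)·e^0.114150 = 17.2396 × 1.120920 = 19.3242
Market R$18.52 < fair 19.3242: forward underpriced → reverse cash-and-carry (short the stock, invest proceeds at r, pay the dividends, go long the forward).
Profit at T = |F_mkt − F*| = |18.52 − 19.3242| = R$0.80 per share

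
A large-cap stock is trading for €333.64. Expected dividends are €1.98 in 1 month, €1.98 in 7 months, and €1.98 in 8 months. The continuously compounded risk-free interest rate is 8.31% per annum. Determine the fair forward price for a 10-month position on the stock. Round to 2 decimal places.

€351.43

PV(dividends) I = 1.98·e^(−0.0831·1/12) + 1.98·e^(−0.0831·7/12) + 1.98·e^(−0.0831·8/12)
I = 1.9663 + 1.8863 + 1.8733 = 5.7259
F = (S − I)·e^(rT) = (333.64 − 5.7259) · e^(0.0831·10/12)
= 327.9141 · e^0.069250 = 327.9141 × 1.071704 = €351.43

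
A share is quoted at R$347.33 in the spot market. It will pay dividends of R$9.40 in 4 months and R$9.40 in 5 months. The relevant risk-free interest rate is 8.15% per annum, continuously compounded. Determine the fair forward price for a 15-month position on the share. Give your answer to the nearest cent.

PV(dividends) I = 9.40·e^(−0.0815·4/12) + 9.40·e^(−0.0815·5/12)
I = 9.1481 + 9.0862 = 18.2343
F = (S − I)·e^(rT) = (347.33 − 18.2343) · e^(0.0815·15/12)
= 329.0957 · e^0.101875 = 329.0957 × 1.107245 = R$364.39

R$364.39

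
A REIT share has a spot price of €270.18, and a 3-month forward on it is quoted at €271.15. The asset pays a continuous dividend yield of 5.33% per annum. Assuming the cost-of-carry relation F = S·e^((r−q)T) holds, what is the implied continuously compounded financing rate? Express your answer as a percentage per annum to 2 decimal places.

6.76%

From F = S·e^((r−q)T): (r − q) = ln(F/S)/T
ln(271.15/270.18) = ln(1.003590) = 0.003584
(r − q) = 0.003584 / (3/12) = 0.014336
r = ln(F/S)/T + q = 0.014336 + 0.0533 = 0.067636
r = 6.76%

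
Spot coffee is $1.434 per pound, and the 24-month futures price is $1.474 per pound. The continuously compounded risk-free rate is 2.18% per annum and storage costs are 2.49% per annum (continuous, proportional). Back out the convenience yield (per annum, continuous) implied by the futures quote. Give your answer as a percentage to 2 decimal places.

F = S·e^((r+u−y)T) ⇒ (r+u−y) = ln(F/S)/T
ln(1.474/1.434) = 0.027512; /T ⇒ 0.013756
y = r + u − ln(F/S)/T = 0.0218 + 0.0249 − 0.013756 = 0.032944
y = 3.29%

3.29%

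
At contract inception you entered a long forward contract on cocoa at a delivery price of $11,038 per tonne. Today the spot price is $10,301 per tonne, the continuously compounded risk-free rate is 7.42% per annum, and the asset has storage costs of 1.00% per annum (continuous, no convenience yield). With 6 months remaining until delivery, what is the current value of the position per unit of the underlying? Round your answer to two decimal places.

Current fair forward for the remaining 6 months: F = S·e^((r + u)·T), (r + u) = 0.0742 + 0.0100 = 0.0842
F = 10301 · e^(0.0842 × 6/12) = 10301 × 1.04299877 = 10743.9303
Value of long forward = (F − K)·e^(−rT) = (10743.9303 − 11038) · e^(−0.0742·6/12)
= -294.0697 × 0.96357977 = -283.36

-$283.36 per tonne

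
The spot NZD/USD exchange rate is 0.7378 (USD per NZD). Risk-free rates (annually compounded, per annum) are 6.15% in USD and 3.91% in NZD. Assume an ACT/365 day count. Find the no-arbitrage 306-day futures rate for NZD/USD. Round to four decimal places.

By covered interest parity, F = S · (1+r_USD)^T / (1+r_NZD)^T
= 0.7378 × 1.051309 / 1.032678 = 0.7378 × 1.018041
F = 0.7511 USD per NZD

0.7511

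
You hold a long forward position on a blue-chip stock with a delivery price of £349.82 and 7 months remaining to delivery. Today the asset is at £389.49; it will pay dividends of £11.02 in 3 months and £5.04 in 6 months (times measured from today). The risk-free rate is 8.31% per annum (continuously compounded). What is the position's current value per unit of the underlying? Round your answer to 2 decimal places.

PV(remaining dividends) I = 11.02·e^(−0.0831·3/12) + 5.04·e^(−0.0831·6/12) = 15.6283
Current forward F = (S − I)·e^(rT) = (389.49 − 15.6283)·e^(0.0831·7/12) = 373.8617 × 1.049669 = 392.4310
Value (long) = (F − K)·e^(−rT) = (392.4310 − 349.82) × 0.952681 = 40.5947
Value = £40.59

£40.59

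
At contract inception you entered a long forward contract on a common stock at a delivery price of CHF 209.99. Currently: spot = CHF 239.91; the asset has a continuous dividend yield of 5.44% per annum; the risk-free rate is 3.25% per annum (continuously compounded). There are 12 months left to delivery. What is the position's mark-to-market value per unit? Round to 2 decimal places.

Current fair forward for the remaining 12 months: F = S·e^((r − q)·T), (r − q) = 0.0325 − 0.0544 = -0.0219
F = 239.91 · e^(-0.0219 × 12/12) = 239.91 × 0.978338 = 234.7131
Value of long forward = (F − K)·e^(−rT) = (234.7131 − 209.99) · e^(−0.0325·12/12)
= 24.7231 × 0.968022 = 23.93

CHF 23.93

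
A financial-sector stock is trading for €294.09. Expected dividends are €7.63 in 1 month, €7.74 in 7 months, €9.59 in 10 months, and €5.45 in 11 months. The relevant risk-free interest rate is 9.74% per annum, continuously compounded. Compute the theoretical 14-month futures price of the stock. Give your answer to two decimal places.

€297.32

PV(dividends) I = 7.63·e^(−0.0974·1/12) + 7.74·e^(−0.0974·7/12) + 9.59·e^(−0.0974·10/12) + 5.45·e^(−0.0974·11/12)
I = 7.5683 + 7.3125 + 8.8424 + 4.9845 = 28.7077
F = (S − I)·e^(rT) = (294.09 − 28.7077) · e^(0.0974·14/12)
= 265.3823 · e^0.113633 = 265.3823 × 1.120341 = €297.32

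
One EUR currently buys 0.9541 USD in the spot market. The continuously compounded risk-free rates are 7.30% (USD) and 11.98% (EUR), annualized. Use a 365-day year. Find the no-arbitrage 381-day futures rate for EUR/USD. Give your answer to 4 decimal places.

F = S·e^((r_USD − r_EUR)T) = 0.9541 · e^((0.0730 − 0.1198) × 381/365)
= 0.9541 · e^-0.048852 = 0.9541 × 0.952322
F = 0.9086 USD per EUR

0.9086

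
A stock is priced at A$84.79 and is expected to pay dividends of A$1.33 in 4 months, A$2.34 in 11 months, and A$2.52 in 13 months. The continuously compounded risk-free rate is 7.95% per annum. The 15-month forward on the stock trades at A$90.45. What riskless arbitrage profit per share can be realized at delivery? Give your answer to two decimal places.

PV(dividends) I = 1.33·e^(−0.0795·4/12) + 2.34·e^(−0.0795·11/12) + 2.52·e^(−0.0795·13/12) = 5.7828
Fair forward F* = (S − I)·e^(rT) = (84.79 − 5.7828)·e^0.099375 = 79.0072 × 1.104480 = 87.2619
Market A$90.45 > fair 87.2619: forward overpriced → cash-and-carry (borrow at r, buy the stock and collect the dividends, short the forward).
Profit at T = |F_mkt − F*| = |90.45 − 87.2619| = A$3.19 per share

A$3.19 per share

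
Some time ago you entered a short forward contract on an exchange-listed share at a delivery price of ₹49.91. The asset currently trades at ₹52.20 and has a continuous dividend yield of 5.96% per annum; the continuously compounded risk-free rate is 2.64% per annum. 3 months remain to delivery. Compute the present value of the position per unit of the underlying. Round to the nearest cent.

-₹1.85

Current fair forward for the remaining 3 months: F = S·e^((r − q)·T), (r − q) = 0.0264 − 0.0596 = -0.0332
F = 52.20 · e^(-0.0332 × 3/12) = 52.20 × 0.991734 = 51.7685
Value of long forward = (F − K)·e^(−rT) = (51.7685 − 49.91) · e^(−0.0264·3/12)
= 1.8585 × 0.993422 = 1.85
Short position value = −(long value) = -₹1.85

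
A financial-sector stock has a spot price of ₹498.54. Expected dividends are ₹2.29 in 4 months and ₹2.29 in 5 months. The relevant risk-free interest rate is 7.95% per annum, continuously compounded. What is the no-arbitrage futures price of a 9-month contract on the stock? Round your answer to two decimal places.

PV(dividends) I = 2.29·e^(−0.0795·4/12) + 2.29·e^(−0.0795·5/12)
I = 2.2301 + 2.2154 = 4.4455
F = (S − I)·e^(rT) = (498.54 − 4.4455) · e^(0.0795·9/12)
= 494.0945 · e^0.059625 = 494.0945 × 1.061438 = ₹524.45

₹524.45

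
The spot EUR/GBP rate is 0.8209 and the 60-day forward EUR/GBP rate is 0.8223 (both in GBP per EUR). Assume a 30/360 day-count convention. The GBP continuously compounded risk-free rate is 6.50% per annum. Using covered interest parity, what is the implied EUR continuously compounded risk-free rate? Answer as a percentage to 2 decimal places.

F = S·e^((r_GBP − r_EUR)T) ⇒ r_EUR = r_GBP − ln(F/S)/T
ln(0.8223/0.8209) = 0.001704; /(60/360) = 0.010224
r_EUR = 0.0650 − 0.010224 = 0.054776
r_EUR = 5.48%

5.48%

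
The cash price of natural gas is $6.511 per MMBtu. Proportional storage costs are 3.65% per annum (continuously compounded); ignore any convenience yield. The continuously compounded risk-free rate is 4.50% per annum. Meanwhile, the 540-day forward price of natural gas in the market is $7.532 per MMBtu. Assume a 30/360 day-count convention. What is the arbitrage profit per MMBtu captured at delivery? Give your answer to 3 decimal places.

$0.174 per MMBtu

Fair forward: F* = S·e^(carry·T), with carry = (r + u) = 0.0450 + 0.0365 = 0.0815
F* = 6.511 · e^(0.0815 × 540/360) = 6.511 · e^0.122250 = 6.511 × 1.130037 = $7.3577
Market $7.532 > fair $7.3577: forward overpriced → cash-and-carry (buy spot, short the forward).
At maturity, profit = |F_mkt − F*| = |7.532 − 7.3577| = $0.174 per MMBtu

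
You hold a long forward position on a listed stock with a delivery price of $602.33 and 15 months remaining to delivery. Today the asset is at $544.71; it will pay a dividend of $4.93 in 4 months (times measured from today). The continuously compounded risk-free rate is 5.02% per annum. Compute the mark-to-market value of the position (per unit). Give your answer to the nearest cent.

-$25.83

PV(remaining dividends) I = 4.93·e^(−0.0502·4/12) = 4.8482
Current forward F = (S − I)·e^(rT) = (544.71 − 4.8482)·e^(0.0502·15/12) = 539.8618 × 1.064761 = 574.8238
Value (long) = (F − K)·e^(−rT) = (574.8238 − 602.33) × 0.939178 = -25.8332
Value = -$25.83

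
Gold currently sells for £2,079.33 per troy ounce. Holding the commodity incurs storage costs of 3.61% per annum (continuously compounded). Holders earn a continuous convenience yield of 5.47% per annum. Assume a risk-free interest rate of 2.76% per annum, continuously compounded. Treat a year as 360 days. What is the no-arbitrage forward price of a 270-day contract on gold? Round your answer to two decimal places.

£2,093.41 per troy ounce

Net carry = r + u − y = 0.0276 + 0.0361 − 0.0547 = 0.0090
F = S·e^((r+u−y)T) = 2079.33 · e^(0.0090 × 270/360) = 2079.33 · e^0.00675000
= 2079.33 × 1.00677283 = £2,093.41 per troy ounce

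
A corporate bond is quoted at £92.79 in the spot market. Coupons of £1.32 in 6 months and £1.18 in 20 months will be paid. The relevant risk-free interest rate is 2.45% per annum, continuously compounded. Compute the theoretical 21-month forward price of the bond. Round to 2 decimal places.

PV(coupons) I = 1.32·e^(−0.0245·6/12) + 1.18·e^(−0.0245·20/12)
I = 1.3039 + 1.1328 = 2.4367
F = (S − I)·e^(rT) = (92.79 − 2.4367) · e^(0.0245·21/12)
= 90.3533 · e^0.042875 = 90.3533 × 1.043807 = £94.31

£94.31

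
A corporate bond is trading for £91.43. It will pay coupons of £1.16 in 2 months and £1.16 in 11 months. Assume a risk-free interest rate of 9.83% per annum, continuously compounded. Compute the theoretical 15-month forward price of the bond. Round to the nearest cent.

PV(coupons) I = 1.16·e^(−0.0983·2/12) + 1.16·e^(−0.0983·11/12)
I = 1.1412 + 1.0600 = 2.2012
F = (S − I)·e^(rT) = (91.43 − 2.2012) · e^(0.0983·15/12)
= 89.2288 · e^0.122875 = 89.2288 × 1.130743 = £100.89

£100.89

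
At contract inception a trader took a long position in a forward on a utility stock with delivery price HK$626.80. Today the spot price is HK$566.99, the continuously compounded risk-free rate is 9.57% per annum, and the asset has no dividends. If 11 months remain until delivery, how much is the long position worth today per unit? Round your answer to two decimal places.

-HK$7.17

Current fair forward for the remaining 11 months: F = S·e^(r·T), r = 0.0957
F = 566.99 · e^(0.0957 × 11/12) = 566.99 × 1.091688 = 618.9762
Value of long forward = (F − K)·e^(−rT) = (618.9762 − 626.80) · e^(−0.0957·11/12)
= -7.8238 × 0.916013 = -7.17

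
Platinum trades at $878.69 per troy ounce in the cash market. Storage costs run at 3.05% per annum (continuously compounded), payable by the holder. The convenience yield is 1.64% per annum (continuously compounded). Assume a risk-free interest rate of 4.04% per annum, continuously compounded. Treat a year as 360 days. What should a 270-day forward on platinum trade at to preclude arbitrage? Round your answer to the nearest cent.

Net carry = r + u − y = 0.0404 + 0.0305 − 0.0164 = 0.0545
F = S·e^((r+u−y)T) = 878.69 · e^(0.0545 × 270/360) = 878.69 · e^0.040875
= 878.69 × 1.041722 = $915.35 per troy ounce

$915.35 per troy ounce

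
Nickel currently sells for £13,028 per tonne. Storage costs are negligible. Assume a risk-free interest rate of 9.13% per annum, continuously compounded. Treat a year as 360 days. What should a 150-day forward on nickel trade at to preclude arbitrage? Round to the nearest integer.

F = S·e^(rT) = 13028 · e^(0.0913 × 150/360) = 13028 · e^0.038042
= 13028 × 1.038775 = £13,533 per tonne

£13,533 per tonne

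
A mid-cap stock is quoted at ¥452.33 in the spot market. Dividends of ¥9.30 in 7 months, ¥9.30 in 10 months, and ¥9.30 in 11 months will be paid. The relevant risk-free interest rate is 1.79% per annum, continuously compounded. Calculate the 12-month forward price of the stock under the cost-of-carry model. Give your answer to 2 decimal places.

¥432.49

PV(dividends) I = 9.30·e^(−0.0179·7/12) + 9.30·e^(−0.0179·10/12) + 9.30·e^(−0.0179·11/12)
I = 9.2034 + 9.1623 + 9.1486 = 27.5143
F = (S − I)·e^(rT) = (452.33 − 27.5143) · e^(0.0179·12/12)
= 424.8157 · e^0.017900 = 424.8157 × 1.018061 = ¥432.49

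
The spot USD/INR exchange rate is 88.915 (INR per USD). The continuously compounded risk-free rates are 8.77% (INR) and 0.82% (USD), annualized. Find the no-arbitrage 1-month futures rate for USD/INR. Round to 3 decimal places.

89.506

F = S·e^((r_INR − r_USD)T) = 88.915 · e^((0.0877 − 0.0082) × 1/12)
= 88.915 · e^0.006625 = 88.915 × 1.006647
F = 89.506 INR per USD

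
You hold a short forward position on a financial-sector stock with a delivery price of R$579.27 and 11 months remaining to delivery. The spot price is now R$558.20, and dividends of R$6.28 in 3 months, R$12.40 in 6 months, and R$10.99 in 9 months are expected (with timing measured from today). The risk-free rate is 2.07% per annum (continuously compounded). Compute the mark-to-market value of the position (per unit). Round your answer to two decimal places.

R$39.52

PV(remaining dividends) I = 6.28·e^(−0.0207·3/12) + 12.40·e^(−0.0207·6/12) + 10.99·e^(−0.0207·9/12) = 29.3406
Current forward F = (S − I)·e^(rT) = (558.20 − 29.3406)·e^(0.0207·11/12) = 528.8594 × 1.019156 = 538.9902
Value (long) = (F − K)·e^(−rT) = (538.9902 − 579.27) × 0.981204 = -39.5227
Short position value = −(long value) = R$39.52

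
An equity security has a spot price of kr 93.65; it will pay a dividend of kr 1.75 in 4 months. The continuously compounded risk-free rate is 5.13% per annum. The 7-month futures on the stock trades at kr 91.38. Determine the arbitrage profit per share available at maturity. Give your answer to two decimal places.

PV(dividends) I = 1.75·e^(−0.0513·4/12) = 1.7203
Fair futures F* = (S − I)·e^(rT) = (93.65 − 1.7203)·e^0.029925 = 91.9297 × 1.030377 = 94.7222
Market kr 91.38 < fair 94.7222: forward underpriced → reverse cash-and-carry (short the stock, invest proceeds at r, pay the dividends, go long the forward).
Profit at T = |F_mkt − F*| = |91.38 − 94.7222| = kr 3.34 per share

kr 3.34 per share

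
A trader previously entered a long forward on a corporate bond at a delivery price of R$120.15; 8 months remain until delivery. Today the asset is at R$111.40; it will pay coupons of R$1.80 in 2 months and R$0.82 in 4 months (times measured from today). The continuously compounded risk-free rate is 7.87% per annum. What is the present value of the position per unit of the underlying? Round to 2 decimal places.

PV(remaining coupons) I = 1.80·e^(−0.0787·2/12) + 0.82·e^(−0.0787·4/12) = 2.5753
Current forward F = (S − I)·e^(rT) = (111.40 − 2.5753)·e^(0.0787·8/12) = 108.8247 × 1.053867 = 114.6868
Value (long) = (F − K)·e^(−rT) = (114.6868 − 120.15) × 0.948886 = -5.1840
Value = -R$5.18

-R$5.18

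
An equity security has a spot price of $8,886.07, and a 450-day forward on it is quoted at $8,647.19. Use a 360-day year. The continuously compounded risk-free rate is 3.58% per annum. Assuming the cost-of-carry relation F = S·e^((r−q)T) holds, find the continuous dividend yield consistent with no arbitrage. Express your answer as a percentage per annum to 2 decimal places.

5.76%

From F = S·e^((r−q)T): (r − q) = ln(F/S)/T
ln(8647.19/8886.07) = ln(0.973117) = -0.027251
(r − q) = -0.027251 / (450/360) = -0.021801
q = r − ln(F/S)/T = 0.0358 + 0.021801 = 0.057601
q = 5.76%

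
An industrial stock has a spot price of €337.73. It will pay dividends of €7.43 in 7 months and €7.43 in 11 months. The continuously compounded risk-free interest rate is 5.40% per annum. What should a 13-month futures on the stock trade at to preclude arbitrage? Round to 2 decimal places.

PV(dividends) I = 7.43·e^(−0.0540·7/12) + 7.43·e^(−0.0540·11/12)
I = 7.1996 + 7.0712 = 14.2708
F = (S − I)·e^(rT) = (337.73 − 14.2708) · e^(0.0540·13/12)
= 323.4592 · e^0.058500 = 323.4592 × 1.060245 = €342.95

€342.95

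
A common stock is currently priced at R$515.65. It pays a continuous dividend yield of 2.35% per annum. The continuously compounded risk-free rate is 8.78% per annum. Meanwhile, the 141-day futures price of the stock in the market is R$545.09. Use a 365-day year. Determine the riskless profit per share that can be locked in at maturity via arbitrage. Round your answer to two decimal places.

Fair futures: F* = S·e^(carry·T), with carry = (r − q) = 0.0878 − 0.0235 = 0.0643
F* = 515.65 · e^(0.0643 × 141/365) = 515.65 · e^0.024839 = 515.65 × 1.025150 = R$528.6186
Market R$545.09 > fair R$528.6186: forward overpriced → cash-and-carry (buy spot, short the forward).
At maturity, profit = |F_mkt − F*| = |545.09 − 528.6186| = R$16.47 per share

R$16.47 per share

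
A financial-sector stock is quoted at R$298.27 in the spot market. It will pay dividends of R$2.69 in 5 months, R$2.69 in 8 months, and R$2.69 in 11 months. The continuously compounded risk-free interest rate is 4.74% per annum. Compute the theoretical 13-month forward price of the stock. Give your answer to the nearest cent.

R$305.75

PV(dividends) I = 2.69·e^(−0.0474·5/12) + 2.69·e^(−0.0474·8/12) + 2.69·e^(−0.0474·11/12)
I = 2.6374 + 2.6063 + 2.5756 = 7.8193
F = (S − I)·e^(rT) = (298.27 − 7.8193) · e^(0.0474·13/12)
= 290.4507 · e^0.051350 = 290.4507 × 1.052691 = R$305.75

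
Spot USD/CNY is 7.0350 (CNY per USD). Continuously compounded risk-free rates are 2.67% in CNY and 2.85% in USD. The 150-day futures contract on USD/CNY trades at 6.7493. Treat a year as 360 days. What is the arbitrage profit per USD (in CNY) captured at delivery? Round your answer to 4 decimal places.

Fair futures: F* = S·e^(carry·T), with carry = (r_CNY − r_USD) = 0.0267 − 0.0285 = -0.0018
F* = 7.0350 · e^(-0.0018 × 150/360) = 7.0350 · e^-0.000750 = 7.0350 × 0.999250 = 7.0297
Market 6.7493 < fair 7.0297: forward underpriced → reverse cash-and-carry (short spot, go long the forward).
At maturity, profit = |F_mkt − F*| = |6.7493 − 7.0297| = 0.2804 per USD (in CNY)

0.2804 per USD (in CNY)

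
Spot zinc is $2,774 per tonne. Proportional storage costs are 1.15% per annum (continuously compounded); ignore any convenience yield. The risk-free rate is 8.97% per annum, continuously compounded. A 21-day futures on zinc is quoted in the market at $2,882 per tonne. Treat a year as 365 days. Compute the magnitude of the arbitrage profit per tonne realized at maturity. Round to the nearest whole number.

Fair futures: F* = S·e^(carry·T), with carry = (r + u) = 0.0897 + 0.0115 = 0.1012
F* = 2774 · e^(0.1012 × 21/365) = 2774 · e^0.005822 = 2774 × 1.005839 = $2790.1974
Market $2882 > fair $2790.1974: forward overpriced → cash-and-carry (buy spot, short the forward).
At maturity, profit = |F_mkt − F*| = |2882 − 2790.1974| = $92 per tonne

$92 per tonne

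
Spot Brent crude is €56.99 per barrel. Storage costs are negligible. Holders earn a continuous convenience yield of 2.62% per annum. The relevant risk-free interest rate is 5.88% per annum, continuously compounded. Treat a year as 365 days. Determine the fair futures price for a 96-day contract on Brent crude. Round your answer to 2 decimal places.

Net carry = r + u − y = 0.0588 + 0.0000 − 0.0262 = 0.0326
F = S·e^((r+u−y)T) = 56.99 · e^(0.0326 × 96/365) = 56.99 · e^0.008574
= 56.99 × 1.008611 = €57.48 per barrel

€57.48 per barrel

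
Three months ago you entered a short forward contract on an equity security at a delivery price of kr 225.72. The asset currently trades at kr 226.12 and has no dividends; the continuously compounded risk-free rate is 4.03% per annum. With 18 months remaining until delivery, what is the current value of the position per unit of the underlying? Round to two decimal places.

-kr 13.64

Current fair forward for the remaining 18 months: F = S·e^(r·T), r = 0.0403
F = 226.12 · e^(0.0403 × 18/12) = 226.12 × 1.062314 = 240.2104
Value of long forward = (F − K)·e^(−rT) = (240.2104 − 225.72) · e^(−0.0403·18/12)
= 14.4904 × 0.941341 = 13.64
Short position value = −(long value) = -kr 13.64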